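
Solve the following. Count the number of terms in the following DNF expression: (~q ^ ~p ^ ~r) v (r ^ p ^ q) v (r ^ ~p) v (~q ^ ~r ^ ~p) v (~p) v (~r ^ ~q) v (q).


A DNF formula is a disjunction of terms (conjunctions).
Terms are separated by v.
Counting the disjuncts: 7 terms.

7


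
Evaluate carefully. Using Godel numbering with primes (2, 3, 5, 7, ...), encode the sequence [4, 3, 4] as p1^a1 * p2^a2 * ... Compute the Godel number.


Encode each element as an exponent of the corresponding prime:
  2^4 = 16
  3^3 = 27
  5^4 = 625
Product = 16 * 27 * 625 = 270000

270000


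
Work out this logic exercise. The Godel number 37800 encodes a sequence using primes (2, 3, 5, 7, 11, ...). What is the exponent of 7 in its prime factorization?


Factorize 37800 by dividing by 7 repeatedly.
Division steps: 7 divides 37800 exactly 1 time(s).
Exponent of 7 = 1

1


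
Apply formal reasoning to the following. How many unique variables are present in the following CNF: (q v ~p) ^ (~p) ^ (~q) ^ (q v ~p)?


Identify each variable that appears in the formula.
Variables found: p, q
Count = 2

2


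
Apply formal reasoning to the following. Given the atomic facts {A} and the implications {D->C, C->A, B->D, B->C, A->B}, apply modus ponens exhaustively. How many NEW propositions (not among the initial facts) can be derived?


Initial facts: {A}
Apply modus ponens to closure:
  A and A->B  =>  B
  B and B->D  =>  D
  B and B->C  =>  C
Final known: {A, B, C, D}
New propositions: {B, C, D}
Count = 3

3


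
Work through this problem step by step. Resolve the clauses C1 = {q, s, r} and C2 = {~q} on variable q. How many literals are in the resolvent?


Remove q from C1 and ~q from C2.
C1 remainder: {s, r}
C2 remainder: {}
Union (resolvent): {r, s}
Resolvent has 2 literal(s).

2


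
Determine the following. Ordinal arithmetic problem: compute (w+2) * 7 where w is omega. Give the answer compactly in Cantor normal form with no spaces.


Compute (w+2) * 7.
Ordinal * is associative and left-distributive over +, but NOT commutative; for finite n>1, n*w = w but w*n stays w*n.
(w+2) * 7 = (w+2) repeated 7 times. Each intermediate +2 is absorbed by the following w; only the last survives: w*7+2.
Result = w*7+2

w*7+2


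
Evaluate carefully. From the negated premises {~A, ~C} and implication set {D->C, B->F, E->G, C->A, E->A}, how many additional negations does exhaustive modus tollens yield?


Initial negated facts: {~A, ~C}
Apply modus tollens to closure:
  ~C and D->C  =>  ~D
  ~A and E->A  =>  ~E
Final negated: {~A, ~C, ~D, ~E}
New negations: {~D, ~E}
Count = 2

2


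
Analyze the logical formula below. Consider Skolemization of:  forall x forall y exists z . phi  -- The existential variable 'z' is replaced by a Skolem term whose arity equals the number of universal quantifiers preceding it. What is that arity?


Quantifier prefix: forall x forall y exists z
'z' is existentially quantified at position 3.
Universal variables preceding it: x, y
Skolem function arity = 2

2


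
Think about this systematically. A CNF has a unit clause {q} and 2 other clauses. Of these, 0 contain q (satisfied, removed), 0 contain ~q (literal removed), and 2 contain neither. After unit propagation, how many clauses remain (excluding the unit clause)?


Satisfied (removed): 0
Shortened (remain): 0
Unchanged (remain): 2
Remaining = 0 + 2 = 2

2


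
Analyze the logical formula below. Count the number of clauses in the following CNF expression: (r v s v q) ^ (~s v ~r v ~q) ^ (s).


A CNF formula is a conjunction of clauses.
Clauses are separated by ^.
Counting the conjuncts: 3 clauses.

3


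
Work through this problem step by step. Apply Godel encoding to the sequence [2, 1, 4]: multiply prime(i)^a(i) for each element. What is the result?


Encode each element as an exponent of the corresponding prime:
  2^2 = 4
  3^1 = 3
  5^4 = 625
Product = 4 * 3 * 625 = 7500

7500


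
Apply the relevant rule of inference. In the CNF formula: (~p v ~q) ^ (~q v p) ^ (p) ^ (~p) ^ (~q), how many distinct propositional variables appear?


Identify each variable that appears in the formula.
Variables found: p, q
Count = 2

2


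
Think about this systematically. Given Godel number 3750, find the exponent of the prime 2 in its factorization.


Factorize 3750 by dividing by 2 repeatedly.
Division steps: 2 divides 3750 exactly 1 time(s).
Exponent of 2 = 1

1


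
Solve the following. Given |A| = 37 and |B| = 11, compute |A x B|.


The Cartesian product A x B contains all ordered pairs (a, b).
|A x B| = |A| * |B| = 37 * 11 = 407

407


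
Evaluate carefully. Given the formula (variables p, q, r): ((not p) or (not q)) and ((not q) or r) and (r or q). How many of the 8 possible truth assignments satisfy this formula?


Evaluate all 8 assignments for p, q, r:
p=0, q=0, r=0: 0
p=0, q=0, r=1: 1
p=0, q=1, r=0: 0
p=0, q=1, r=1: 1
p=1, q=0, r=0: 0
p=1, q=0, r=1: 1
p=1, q=1, r=0: 0
p=1, q=1, r=1: 0
Satisfying count = 3

3


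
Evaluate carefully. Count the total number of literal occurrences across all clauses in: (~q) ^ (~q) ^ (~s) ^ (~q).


Counting literals in each clause:
Clause 1: 1 literal(s)
Clause 2: 1 literal(s)
Clause 3: 1 literal(s)
Clause 4: 1 literal(s)
Total = 4

4


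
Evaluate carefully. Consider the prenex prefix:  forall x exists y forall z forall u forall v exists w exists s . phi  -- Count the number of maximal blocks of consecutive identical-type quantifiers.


Quantifier-type sequence: A E A A A E E  (A=forall, E=exists)
Group into maximal same-type runs:
  Ax1 | Ex1 | Ax3 | Ex2
Number of blocks = 4

4


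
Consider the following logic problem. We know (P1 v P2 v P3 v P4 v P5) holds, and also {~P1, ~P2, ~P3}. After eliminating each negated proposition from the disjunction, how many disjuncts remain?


Original disjuncts (5): P1, P2, P3, P4, P5
Negated (eliminate): ~P1, ~P2, ~P3
Remaining disjuncts: P4, P5
Count = 5 - 3 = 2

2


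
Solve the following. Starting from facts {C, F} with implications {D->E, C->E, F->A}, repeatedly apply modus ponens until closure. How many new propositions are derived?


Initial facts: {C, F}
Apply modus ponens to closure:
  C and C->E  =>  E
  F and F->A  =>  A
Final known: {A, C, E, F}
New propositions: {A, E}
Count = 2

2


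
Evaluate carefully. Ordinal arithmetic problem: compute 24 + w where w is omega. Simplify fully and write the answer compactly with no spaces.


Compute 24 + w.
Ordinal + is associative but NOT commutative; for finite n>0, n + w = w but w + n stays w+n.
Any finite left addend is absorbed by w on the right: 24 + w = w.
Result = w

w


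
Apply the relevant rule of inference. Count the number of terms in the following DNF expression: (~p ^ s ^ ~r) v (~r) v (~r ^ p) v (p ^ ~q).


A DNF formula is a disjunction of terms (conjunctions).
Terms are separated by v.
Counting the disjuncts: 4 terms.

4


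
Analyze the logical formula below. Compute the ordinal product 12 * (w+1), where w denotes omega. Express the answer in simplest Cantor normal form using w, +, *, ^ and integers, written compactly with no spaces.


Compute 12 * (w+1).
Ordinal * is associative and left-distributive over +, but NOT commutative; for finite n>1, n*w = w but w*n stays w*n.
By left-distributivity: 12 * (w+1) = 12*w + 12*1 = w + 12 = w+12.
Result = w+12

w+12


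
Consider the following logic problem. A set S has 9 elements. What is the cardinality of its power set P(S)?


The power set of a set with n elements has 2^n elements.
|P(S)| = 2^9 = 512

512


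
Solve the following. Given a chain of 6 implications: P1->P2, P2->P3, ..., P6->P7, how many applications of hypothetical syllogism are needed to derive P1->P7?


With 6 implications in a chain connecting 7 propositions:
P1->P2, P2->P3, ..., P6->P7
Steps needed = (number of implications) - 1 = 6 - 1 = 5

5


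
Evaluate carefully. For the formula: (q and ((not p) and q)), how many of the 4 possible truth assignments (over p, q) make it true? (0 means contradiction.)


Check all 4 assignments:
p=0, q=0: 0
p=0, q=1: 1
p=1, q=0: 0
p=1, q=1: 0
Count of True = 1

1


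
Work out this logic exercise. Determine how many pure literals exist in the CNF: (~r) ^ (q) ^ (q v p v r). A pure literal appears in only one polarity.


Check each variable for pure literal status:
p: pure positive
q: pure positive
r: mixed (not pure)
Pure literal count = 2

2


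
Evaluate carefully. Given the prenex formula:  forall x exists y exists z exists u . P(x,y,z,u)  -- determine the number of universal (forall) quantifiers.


Quantifier prefix: forall x exists y exists z exists u
Mark each quantifier type:
  U E E E
Universal count = 1, Existential count = 3
Asked for universal (forall) quantifiers: 1

1


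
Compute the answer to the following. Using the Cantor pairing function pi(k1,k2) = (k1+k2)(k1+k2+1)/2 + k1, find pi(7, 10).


k1 + k2 = 17
(k1+k2)(k1+k2+1)/2 = 17 * 18 / 2 = 153
pi = 153 + 7 = 160

160


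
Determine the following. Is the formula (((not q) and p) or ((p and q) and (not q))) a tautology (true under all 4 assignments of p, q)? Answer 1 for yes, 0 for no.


Check all 4 assignments:
p=0, q=0: 0
p=0, q=1: 0
p=1, q=0: 1
p=1, q=1: 0
Satisfying count = 1/4.
Tautology iff count = 4: no.

0


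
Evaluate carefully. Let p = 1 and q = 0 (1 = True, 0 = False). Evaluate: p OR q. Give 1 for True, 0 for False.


p = 1, q = 0
Operation: p OR q
Evaluate: 1 OR 0 = 1

1


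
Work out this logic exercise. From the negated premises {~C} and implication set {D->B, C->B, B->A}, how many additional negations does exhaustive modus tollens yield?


Initial negated facts: {~C}
Apply modus tollens to closure:
  (no implication fires)
Final negated: {~C}
New negations: {(none)}
Count = 0

0


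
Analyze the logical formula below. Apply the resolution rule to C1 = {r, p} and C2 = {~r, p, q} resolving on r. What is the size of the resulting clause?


Remove r from C1 and ~r from C2.
C1 remainder: {p}
C2 remainder: {p, q}
Union (resolvent): {p, q}
Resolvent has 2 literal(s).

2


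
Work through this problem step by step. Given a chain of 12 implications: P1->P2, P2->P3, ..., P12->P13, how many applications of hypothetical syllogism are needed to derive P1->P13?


With 12 implications in a chain connecting 13 propositions:
P1->P2, P2->P3, ..., P12->P13
Steps needed = (number of implications) - 1 = 12 - 1 = 11

11


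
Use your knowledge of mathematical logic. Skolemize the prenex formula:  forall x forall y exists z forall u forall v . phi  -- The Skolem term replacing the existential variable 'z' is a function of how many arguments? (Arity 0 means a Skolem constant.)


Quantifier prefix: forall x forall y exists z forall u forall v
'z' is existentially quantified at position 3.
Universal variables preceding it: x, y
Skolem function arity = 2

2


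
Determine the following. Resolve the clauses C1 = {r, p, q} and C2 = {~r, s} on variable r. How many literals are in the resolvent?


Remove r from C1 and ~r from C2.
C1 remainder: {p, q}
C2 remainder: {s}
Union (resolvent): {p, q, s}
Resolvent has 3 literal(s).

3


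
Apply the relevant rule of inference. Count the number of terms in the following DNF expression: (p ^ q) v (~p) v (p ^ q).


A DNF formula is a disjunction of terms (conjunctions).
Terms are separated by v.
Counting the disjuncts: 3 terms.

3


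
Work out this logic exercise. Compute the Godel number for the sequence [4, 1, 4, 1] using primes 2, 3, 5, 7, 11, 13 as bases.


Encode each element as an exponent of the corresponding prime:
  2^4 = 16
  3^1 = 3
  5^4 = 625
  7^1 = 7
Product = 16 * 3 * 625 * 7 = 210000

210000


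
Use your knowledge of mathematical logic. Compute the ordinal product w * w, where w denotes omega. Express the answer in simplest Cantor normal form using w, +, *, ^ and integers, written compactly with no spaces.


Compute w * w.
Ordinal * is associative and left-distributive over +, but NOT commutative; for finite n>1, n*w = w but w*n stays w*n.
w * w = w^2 by definition.
Result = w^2

w^2


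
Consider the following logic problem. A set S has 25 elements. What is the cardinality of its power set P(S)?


The power set of a set with n elements has 2^n elements.
|P(S)| = 2^25 = 33554432

33554432


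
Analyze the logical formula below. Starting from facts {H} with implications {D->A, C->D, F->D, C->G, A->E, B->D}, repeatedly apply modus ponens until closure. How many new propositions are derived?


Initial facts: {H}
Apply modus ponens to closure:
  (no implication fires)
Final known: {H}
New propositions: {(none)}
Count = 0

0


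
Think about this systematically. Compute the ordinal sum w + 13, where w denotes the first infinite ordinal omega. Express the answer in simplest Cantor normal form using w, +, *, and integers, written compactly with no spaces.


Compute w + 13.
Ordinal + is associative but NOT commutative; for finite n>0, n + w = w but w + n stays w+n.
w + 13 is already in normal form (a successor ordinal beyond w).
Result = w+13

w+13


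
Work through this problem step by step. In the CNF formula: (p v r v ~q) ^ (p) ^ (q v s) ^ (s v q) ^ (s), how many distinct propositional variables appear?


Identify each variable that appears in the formula.
Variables found: p, q, r, s
Count = 4

4


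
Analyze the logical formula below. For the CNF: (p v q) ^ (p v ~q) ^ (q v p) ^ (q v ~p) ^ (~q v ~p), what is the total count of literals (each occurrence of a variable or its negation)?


Counting literals in each clause:
Clause 1: 2 literal(s)
Clause 2: 2 literal(s)
Clause 3: 2 literal(s)
Clause 4: 2 literal(s)
Clause 5: 2 literal(s)
Total = 10

10


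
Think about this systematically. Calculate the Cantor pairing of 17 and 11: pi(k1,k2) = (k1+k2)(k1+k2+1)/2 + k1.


k1 + k2 = 28
(k1+k2)(k1+k2+1)/2 = 28 * 29 / 2 = 406
pi = 406 + 17 = 423

423


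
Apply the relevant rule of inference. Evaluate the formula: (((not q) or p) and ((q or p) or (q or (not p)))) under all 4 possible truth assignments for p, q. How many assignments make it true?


Check all 4 assignments:
p=0, q=0: 1
p=0, q=1: 0
p=1, q=0: 1
p=1, q=1: 1
Count of True = 3

3


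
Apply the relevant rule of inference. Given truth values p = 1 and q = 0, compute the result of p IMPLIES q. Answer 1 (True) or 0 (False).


p = 1, q = 0
Operation: p IMPLIES q
Evaluate: 1 IMPLIES 0 = 0

0


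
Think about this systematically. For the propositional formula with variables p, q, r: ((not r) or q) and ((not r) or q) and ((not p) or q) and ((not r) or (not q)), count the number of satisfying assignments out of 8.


Evaluate all 8 assignments for p, q, r:
p=0, q=0, r=0: 1
p=0, q=0, r=1: 0
p=0, q=1, r=0: 1
p=0, q=1, r=1: 0
p=1, q=0, r=0: 0
p=1, q=0, r=1: 0
p=1, q=1, r=0: 1
p=1, q=1, r=1: 0
Satisfying count = 3

3


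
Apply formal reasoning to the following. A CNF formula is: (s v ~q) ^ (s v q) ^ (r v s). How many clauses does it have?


A CNF formula is a conjunction of clauses.
Clauses are separated by ^.
Counting the conjuncts: 3 clauses.

3


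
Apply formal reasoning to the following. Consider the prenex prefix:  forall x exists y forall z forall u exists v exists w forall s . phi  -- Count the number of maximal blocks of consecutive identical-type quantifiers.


Quantifier-type sequence: A E A A E E A  (A=forall, E=exists)
Group into maximal same-type runs:
  Ax1 | Ex1 | Ax2 | Ex2 | Ax1
Number of blocks = 5

5


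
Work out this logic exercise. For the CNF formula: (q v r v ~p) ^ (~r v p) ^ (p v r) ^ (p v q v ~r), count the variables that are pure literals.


Check each variable for pure literal status:
p: mixed (not pure)
q: pure positive
r: mixed (not pure)
Pure literal count = 1

1


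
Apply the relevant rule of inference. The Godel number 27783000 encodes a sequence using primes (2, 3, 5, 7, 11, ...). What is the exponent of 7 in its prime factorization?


Factorize 27783000 by dividing by 7 repeatedly.
Division steps: 7 divides 27783000 exactly 3 time(s).
Exponent of 7 = 3

3


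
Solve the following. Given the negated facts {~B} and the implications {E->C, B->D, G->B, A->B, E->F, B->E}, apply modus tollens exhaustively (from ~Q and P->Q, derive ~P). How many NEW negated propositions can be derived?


Initial negated facts: {~B}
Apply modus tollens to closure:
  ~B and G->B  =>  ~G
  ~B and A->B  =>  ~A
Final negated: {~A, ~B, ~G}
New negations: {~A, ~G}
Count = 2

2


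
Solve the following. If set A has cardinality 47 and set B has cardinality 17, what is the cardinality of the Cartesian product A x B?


The Cartesian product A x B contains all ordered pairs (a, b).
|A x B| = |A| * |B| = 47 * 17 = 799

799


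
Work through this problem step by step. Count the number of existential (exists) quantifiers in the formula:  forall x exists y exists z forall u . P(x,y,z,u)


Quantifier prefix: forall x exists y exists z forall u
Mark each quantifier type:
  U E E U
Universal count = 2, Existential count = 2
Asked for existential (exists) quantifiers: 2

2


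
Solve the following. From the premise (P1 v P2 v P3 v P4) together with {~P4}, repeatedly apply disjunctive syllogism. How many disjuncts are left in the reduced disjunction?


Original disjuncts (4): P1, P2, P3, P4
Negated (eliminate): ~P4
Remaining disjuncts: P1, P2, P3
Count = 4 - 1 = 3

3


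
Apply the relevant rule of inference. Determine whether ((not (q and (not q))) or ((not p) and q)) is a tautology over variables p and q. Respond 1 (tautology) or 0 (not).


Check all 4 assignments:
p=0, q=0: 1
p=0, q=1: 1
p=1, q=0: 1
p=1, q=1: 1
Satisfying count = 4/4.
Tautology iff count = 4: yes.

1


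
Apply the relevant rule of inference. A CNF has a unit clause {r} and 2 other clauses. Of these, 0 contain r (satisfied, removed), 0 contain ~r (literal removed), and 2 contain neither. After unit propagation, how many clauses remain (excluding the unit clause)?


Satisfied (removed): 0
Shortened (remain): 0
Unchanged (remain): 2
Remaining = 0 + 2 = 2

2


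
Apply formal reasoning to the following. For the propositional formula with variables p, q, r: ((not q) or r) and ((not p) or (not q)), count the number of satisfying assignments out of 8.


Evaluate all 8 assignments for p, q, r:
p=0, q=0, r=0: 1
p=0, q=0, r=1: 1
p=0, q=1, r=0: 0
p=0, q=1, r=1: 1
p=1, q=0, r=0: 1
p=1, q=0, r=1: 1
p=1, q=1, r=0: 0
p=1, q=1, r=1: 0
Satisfying count = 5

5


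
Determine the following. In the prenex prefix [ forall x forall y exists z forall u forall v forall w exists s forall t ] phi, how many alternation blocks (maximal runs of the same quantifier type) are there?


Quantifier-type sequence: A A E A A A E A  (A=forall, E=exists)
Group into maximal same-type runs:
  Ax2 | Ex1 | Ax3 | Ex1 | Ax1
Number of blocks = 5

5


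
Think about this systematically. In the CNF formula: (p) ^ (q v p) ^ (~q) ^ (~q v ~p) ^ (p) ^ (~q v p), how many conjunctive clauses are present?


A CNF formula is a conjunction of clauses.
Clauses are separated by ^.
Counting the conjuncts: 6 clauses.

6


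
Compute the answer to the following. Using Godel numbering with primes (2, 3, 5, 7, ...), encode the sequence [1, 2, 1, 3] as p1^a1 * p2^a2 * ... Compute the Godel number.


Encode each element as an exponent of the corresponding prime:
  2^1 = 2
  3^2 = 9
  5^1 = 5
  7^3 = 343
Product = 2 * 9 * 5 * 343 = 30870

30870


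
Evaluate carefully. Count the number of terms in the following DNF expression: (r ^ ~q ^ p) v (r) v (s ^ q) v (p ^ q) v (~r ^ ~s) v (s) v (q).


A DNF formula is a disjunction of terms (conjunctions).
Terms are separated by v.
Counting the disjuncts: 7 terms.

7


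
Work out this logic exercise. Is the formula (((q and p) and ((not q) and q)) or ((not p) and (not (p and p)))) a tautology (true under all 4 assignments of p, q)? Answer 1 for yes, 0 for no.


Check all 4 assignments:
p=0, q=0: 1
p=0, q=1: 1
p=1, q=0: 0
p=1, q=1: 0
Satisfying count = 2/4.
Tautology iff count = 4: no.

0


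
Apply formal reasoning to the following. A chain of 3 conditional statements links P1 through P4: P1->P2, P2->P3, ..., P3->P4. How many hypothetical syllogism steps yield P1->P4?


With 3 implications in a chain connecting 4 propositions:
P1->P2, P2->P3, ..., P3->P4
Steps needed = (number of implications) - 1 = 3 - 1 = 2

2


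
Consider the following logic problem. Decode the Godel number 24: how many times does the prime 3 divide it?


Factorize 24 by dividing by 3 repeatedly.
Division steps: 3 divides 24 exactly 1 time(s).
Exponent of 3 = 1

1


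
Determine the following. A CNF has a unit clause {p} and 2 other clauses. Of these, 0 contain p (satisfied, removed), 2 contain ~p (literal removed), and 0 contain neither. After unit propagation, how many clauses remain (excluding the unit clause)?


Satisfied (removed): 0
Shortened (remain): 2
Unchanged (remain): 0
Remaining = 2 + 0 = 2

2


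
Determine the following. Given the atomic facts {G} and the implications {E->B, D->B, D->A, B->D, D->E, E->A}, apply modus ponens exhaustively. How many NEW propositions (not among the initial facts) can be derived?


Initial facts: {G}
Apply modus ponens to closure:
  (no implication fires)
Final known: {G}
New propositions: {(none)}
Count = 0

0


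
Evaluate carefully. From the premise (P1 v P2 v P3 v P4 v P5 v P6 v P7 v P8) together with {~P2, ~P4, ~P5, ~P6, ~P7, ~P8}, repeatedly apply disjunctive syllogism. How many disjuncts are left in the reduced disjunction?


Original disjuncts (8): P1, P2, P3, P4, P5, P6, P7, P8
Negated (eliminate): ~P2, ~P4, ~P5, ~P6, ~P7, ~P8
Remaining disjuncts: P1, P3
Count = 8 - 6 = 2

2


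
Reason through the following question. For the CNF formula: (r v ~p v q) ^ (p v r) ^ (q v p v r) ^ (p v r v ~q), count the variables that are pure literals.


Check each variable for pure literal status:
p: mixed (not pure)
q: mixed (not pure)
r: pure positive
Pure literal count = 1

1


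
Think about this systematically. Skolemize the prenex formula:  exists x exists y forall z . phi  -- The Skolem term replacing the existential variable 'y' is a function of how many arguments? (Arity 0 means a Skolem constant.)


Quantifier prefix: exists x exists y forall z
'y' is existentially quantified at position 2.
No universal quantifiers precede it.
Skolem function arity = 0 (a Skolem constant)

0


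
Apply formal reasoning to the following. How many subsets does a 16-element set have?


The power set of a set with n elements has 2^n elements.
|P(S)| = 2^16 = 65536

65536


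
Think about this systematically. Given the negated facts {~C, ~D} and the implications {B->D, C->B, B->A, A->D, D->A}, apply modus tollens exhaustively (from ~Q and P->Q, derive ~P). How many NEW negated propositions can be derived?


Initial negated facts: {~C, ~D}
Apply modus tollens to closure:
  ~D and B->D  =>  ~B
  ~D and A->D  =>  ~A
Final negated: {~A, ~B, ~C, ~D}
New negations: {~A, ~B}
Count = 2

2


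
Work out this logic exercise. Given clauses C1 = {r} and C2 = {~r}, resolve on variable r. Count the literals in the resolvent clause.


Remove r from C1 and ~r from C2.
C1 remainder: {}
C2 remainder: {}
Union (resolvent): {} (empty clause)
Resolvent has 0 literal(s).

0


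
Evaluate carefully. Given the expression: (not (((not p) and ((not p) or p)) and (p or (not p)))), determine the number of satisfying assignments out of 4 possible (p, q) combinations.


Check all 4 assignments:
p=0, q=0: 0
p=0, q=1: 0
p=1, q=0: 1
p=1, q=1: 1
Count of True = 2

2


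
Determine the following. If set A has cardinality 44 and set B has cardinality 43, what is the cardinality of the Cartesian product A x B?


The Cartesian product A x B contains all ordered pairs (a, b).
|A x B| = |A| * |B| = 44 * 43 = 1892

1892


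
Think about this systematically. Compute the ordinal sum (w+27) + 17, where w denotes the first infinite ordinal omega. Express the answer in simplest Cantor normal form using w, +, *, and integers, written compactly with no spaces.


Compute (w+27) + 17.
Ordinal + is associative but NOT commutative; for finite n>0, n + w = w but w + n stays w+n.
By associativity: (w+27) + 17 = w + (27+17) = w+44.
Result = w+44

w+44


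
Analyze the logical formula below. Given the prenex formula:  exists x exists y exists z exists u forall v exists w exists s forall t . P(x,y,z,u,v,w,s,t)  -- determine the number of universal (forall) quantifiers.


Quantifier prefix: exists x exists y exists z exists u forall v exists w exists s forall t
Mark each quantifier type:
  E E E E U E E U
Universal count = 2, Existential count = 6
Asked for universal (forall) quantifiers: 2

2


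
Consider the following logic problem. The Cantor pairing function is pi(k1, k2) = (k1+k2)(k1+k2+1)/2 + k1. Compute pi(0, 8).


k1 + k2 = 8
(k1+k2)(k1+k2+1)/2 = 8 * 9 / 2 = 36
pi = 36 + 0 = 36

36


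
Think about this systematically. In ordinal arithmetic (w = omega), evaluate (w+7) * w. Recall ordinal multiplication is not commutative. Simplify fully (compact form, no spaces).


Compute (w+7) * w.
Ordinal * is associative and left-distributive over +, but NOT commutative; for finite n>1, n*w = w but w*n stays w*n.
(w+7) * w = sup{(w+7)*k : k<w} = sup{w*k+7} = w^2 (the +7 tail is absorbed in the limit).
Result = w^2

w^2


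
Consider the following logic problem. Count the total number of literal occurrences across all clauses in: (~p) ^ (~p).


Counting literals in each clause:
Clause 1: 1 literal(s)
Clause 2: 1 literal(s)
Total = 2

2


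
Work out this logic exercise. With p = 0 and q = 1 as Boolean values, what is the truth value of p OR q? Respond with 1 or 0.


p = 0, q = 1
Operation: p OR q
Evaluate: 0 OR 1 = 1

1


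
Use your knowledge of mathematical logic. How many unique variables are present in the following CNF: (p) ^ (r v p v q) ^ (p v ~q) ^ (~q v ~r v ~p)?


Identify each variable that appears in the formula.
Variables found: p, q, r
Count = 3

3


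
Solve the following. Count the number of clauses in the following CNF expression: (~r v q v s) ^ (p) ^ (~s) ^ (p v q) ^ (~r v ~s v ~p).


A CNF formula is a conjunction of clauses.
Clauses are separated by ^.
Counting the conjuncts: 5 clauses.

5


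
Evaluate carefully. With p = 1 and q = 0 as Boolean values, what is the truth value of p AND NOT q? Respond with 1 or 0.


p = 1, q = 0
Operation: p AND NOT q
Evaluate: 1 AND NOT 0 = 1

1


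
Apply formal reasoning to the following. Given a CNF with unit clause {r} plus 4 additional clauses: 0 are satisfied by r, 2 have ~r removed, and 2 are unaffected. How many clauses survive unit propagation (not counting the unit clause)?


Satisfied (removed): 0
Shortened (remain): 2
Unchanged (remain): 2
Remaining = 2 + 2 = 4

4


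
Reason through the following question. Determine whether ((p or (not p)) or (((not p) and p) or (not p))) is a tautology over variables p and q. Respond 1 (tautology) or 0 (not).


Check all 4 assignments:
p=0, q=0: 1
p=0, q=1: 1
p=1, q=0: 1
p=1, q=1: 1
Satisfying count = 4/4.
Tautology iff count = 4: yes.

1


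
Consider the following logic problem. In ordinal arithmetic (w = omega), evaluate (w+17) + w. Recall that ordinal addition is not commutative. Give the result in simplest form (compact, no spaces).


Compute (w+17) + w.
Ordinal + is associative but NOT commutative; for finite n>0, n + w = w but w + n stays w+n.
(w+17) + w = w + (17+w) = w + w = w*2 (the finite tail 17 is absorbed by the right w).
Result = w*2

w*2


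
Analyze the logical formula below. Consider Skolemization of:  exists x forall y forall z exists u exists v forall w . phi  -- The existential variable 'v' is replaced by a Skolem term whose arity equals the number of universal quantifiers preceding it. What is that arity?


Quantifier prefix: exists x forall y forall z exists u exists v forall w
'v' is existentially quantified at position 5.
Universal variables preceding it: y, z
Skolem function arity = 2

2


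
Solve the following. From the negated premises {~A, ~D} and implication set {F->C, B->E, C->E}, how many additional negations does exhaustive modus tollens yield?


Initial negated facts: {~A, ~D}
Apply modus tollens to closure:
  (no implication fires)
Final negated: {~A, ~D}
New negations: {(none)}
Count = 0

0


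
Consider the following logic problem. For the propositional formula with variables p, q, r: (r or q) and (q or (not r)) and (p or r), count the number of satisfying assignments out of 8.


Evaluate all 8 assignments for p, q, r:
p=0, q=0, r=0: 0
p=0, q=0, r=1: 0
p=0, q=1, r=0: 0
p=0, q=1, r=1: 1
p=1, q=0, r=0: 0
p=1, q=0, r=1: 0
p=1, q=1, r=0: 1
p=1, q=1, r=1: 1
Satisfying count = 3

3


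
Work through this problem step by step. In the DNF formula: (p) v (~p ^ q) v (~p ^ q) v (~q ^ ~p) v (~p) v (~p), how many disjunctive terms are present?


A DNF formula is a disjunction of terms (conjunctions).
Terms are separated by v.
Counting the disjuncts: 6 terms.

6


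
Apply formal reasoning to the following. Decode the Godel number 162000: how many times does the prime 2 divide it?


Factorize 162000 by dividing by 2 repeatedly.
Division steps: 2 divides 162000 exactly 4 time(s).
Exponent of 2 = 4

4


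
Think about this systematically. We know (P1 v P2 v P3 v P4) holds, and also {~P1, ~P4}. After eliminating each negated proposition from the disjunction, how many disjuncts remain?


Original disjuncts (4): P1, P2, P3, P4
Negated (eliminate): ~P1, ~P4
Remaining disjuncts: P2, P3
Count = 4 - 2 = 2

2


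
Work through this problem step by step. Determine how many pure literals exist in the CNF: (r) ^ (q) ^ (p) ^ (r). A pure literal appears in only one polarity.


Check each variable for pure literal status:
p: pure positive
q: pure positive
r: pure positive
Pure literal count = 3

3


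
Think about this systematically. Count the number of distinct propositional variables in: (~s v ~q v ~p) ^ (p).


Identify each variable that appears in the formula.
Variables found: p, q, s
Count = 3

3


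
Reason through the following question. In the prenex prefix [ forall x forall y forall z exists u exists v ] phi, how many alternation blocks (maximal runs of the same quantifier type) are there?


Quantifier-type sequence: A A A E E  (A=forall, E=exists)
Group into maximal same-type runs:
  Ax3 | Ex2
Number of blocks = 2

2


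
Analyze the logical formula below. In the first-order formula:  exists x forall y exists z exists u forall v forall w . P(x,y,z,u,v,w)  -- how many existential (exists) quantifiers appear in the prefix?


Quantifier prefix: exists x forall y exists z exists u forall v forall w
Mark each quantifier type:
  E U E E U U
Universal count = 3, Existential count = 3
Asked for existential (exists) quantifiers: 3

3


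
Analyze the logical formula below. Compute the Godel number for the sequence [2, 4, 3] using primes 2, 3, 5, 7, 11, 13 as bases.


Encode each element as an exponent of the corresponding prime:
  2^2 = 4
  3^4 = 81
  5^3 = 125
Product = 4 * 81 * 125 = 40500

40500


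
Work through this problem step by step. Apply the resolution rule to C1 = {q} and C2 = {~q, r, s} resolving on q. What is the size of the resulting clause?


Remove q from C1 and ~q from C2.
C1 remainder: {}
C2 remainder: {r, s}
Union (resolvent): {r, s}
Resolvent has 2 literal(s).

2


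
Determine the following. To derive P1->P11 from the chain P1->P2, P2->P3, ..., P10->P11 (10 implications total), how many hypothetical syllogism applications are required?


With 10 implications in a chain connecting 11 propositions:
P1->P2, P2->P3, ..., P10->P11
Steps needed = (number of implications) - 1 = 10 - 1 = 9

9


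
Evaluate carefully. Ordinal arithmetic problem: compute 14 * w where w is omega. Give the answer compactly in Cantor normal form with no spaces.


Compute 14 * w.
Ordinal * is associative and left-distributive over +, but NOT commutative; for finite n>1, n*w = w but w*n stays w*n.
For finite n>0, n * w = sup{n*k : k<w} = w. So 14 * w = w.
Result = w

w


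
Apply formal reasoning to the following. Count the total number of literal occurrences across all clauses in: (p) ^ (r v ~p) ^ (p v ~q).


Counting literals in each clause:
Clause 1: 1 literal(s)
Clause 2: 2 literal(s)
Clause 3: 2 literal(s)
Total = 5

5


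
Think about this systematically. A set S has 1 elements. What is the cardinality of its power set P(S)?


The power set of a set with n elements has 2^n elements.
|P(S)| = 2^1 = 2

2


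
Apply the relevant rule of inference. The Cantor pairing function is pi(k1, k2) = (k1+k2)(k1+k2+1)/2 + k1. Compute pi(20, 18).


k1 + k2 = 38
(k1+k2)(k1+k2+1)/2 = 38 * 39 / 2 = 741
pi = 741 + 20 = 761

761


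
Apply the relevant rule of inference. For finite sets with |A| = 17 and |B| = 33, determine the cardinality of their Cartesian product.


The Cartesian product A x B contains all ordered pairs (a, b).
|A x B| = |A| * |B| = 17 * 33 = 561

561


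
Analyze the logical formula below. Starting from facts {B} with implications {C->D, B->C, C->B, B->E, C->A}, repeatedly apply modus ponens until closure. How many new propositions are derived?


Initial facts: {B}
Apply modus ponens to closure:
  B and B->C  =>  C
  B and B->E  =>  E
  C and C->A  =>  A
  C and C->D  =>  D
Final known: {A, B, C, D, E}
New propositions: {A, C, D, E}
Count = 4

4


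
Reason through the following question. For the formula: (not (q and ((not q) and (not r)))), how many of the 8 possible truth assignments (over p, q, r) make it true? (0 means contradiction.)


Check all 8 assignments:
p=0, q=0, r=0: 1
p=0, q=0, r=1: 1
p=0, q=1, r=0: 1
p=0, q=1, r=1: 1
p=1, q=0, r=0: 1
p=1, q=0, r=1: 1
p=1, q=1, r=0: 1
p=1, q=1, r=1: 1
Count of True = 8

8


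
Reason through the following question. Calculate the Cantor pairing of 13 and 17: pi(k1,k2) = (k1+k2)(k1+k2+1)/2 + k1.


k1 + k2 = 30
(k1+k2)(k1+k2+1)/2 = 30 * 31 / 2 = 465
pi = 465 + 13 = 478

478


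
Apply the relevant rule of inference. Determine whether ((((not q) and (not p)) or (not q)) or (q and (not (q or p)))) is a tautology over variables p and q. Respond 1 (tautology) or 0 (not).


Check all 4 assignments:
p=0, q=0: 1
p=0, q=1: 0
p=1, q=0: 1
p=1, q=1: 0
Satisfying count = 2/4.
Tautology iff count = 4: no.

0


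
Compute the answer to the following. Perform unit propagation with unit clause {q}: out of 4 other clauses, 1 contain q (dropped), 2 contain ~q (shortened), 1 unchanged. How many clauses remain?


Satisfied (removed): 1
Shortened (remain): 2
Unchanged (remain): 1
Remaining = 2 + 1 = 3

3


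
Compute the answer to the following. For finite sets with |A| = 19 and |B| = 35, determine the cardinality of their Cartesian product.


The Cartesian product A x B contains all ordered pairs (a, b).
|A x B| = |A| * |B| = 19 * 35 = 665

665


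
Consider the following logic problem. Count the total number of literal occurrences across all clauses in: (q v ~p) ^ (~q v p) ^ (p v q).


Counting literals in each clause:
Clause 1: 2 literal(s)
Clause 2: 2 literal(s)
Clause 3: 2 literal(s)
Total = 6

6


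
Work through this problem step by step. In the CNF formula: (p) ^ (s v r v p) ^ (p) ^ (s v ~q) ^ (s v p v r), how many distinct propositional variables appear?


Identify each variable that appears in the formula.
Variables found: p, q, r, s
Count = 4

4


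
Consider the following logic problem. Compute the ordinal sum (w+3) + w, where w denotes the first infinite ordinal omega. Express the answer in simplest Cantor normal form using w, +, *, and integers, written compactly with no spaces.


Compute (w+3) + w.
Ordinal + is associative but NOT commutative; for finite n>0, n + w = w but w + n stays w+n.
(w+3) + w = w + (3+w) = w + w = w*2 (the finite tail 3 is absorbed by the right w).
Result = w*2

w*2


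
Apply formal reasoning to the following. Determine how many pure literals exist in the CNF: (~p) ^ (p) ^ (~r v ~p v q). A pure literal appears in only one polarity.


Check each variable for pure literal status:
p: mixed (not pure)
q: pure positive
r: pure negative
Pure literal count = 2

2


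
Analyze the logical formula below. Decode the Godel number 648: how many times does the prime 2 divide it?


Factorize 648 by dividing by 2 repeatedly.
Division steps: 2 divides 648 exactly 3 time(s).
Exponent of 2 = 3

3


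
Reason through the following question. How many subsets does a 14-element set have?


The power set of a set with n elements has 2^n elements.
|P(S)| = 2^14 = 16384

16384


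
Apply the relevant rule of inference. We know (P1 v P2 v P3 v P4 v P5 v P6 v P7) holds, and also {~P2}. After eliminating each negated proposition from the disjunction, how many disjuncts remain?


Original disjuncts (7): P1, P2, P3, P4, P5, P6, P7
Negated (eliminate): ~P2
Remaining disjuncts: P1, P3, P4, P5, P6, P7
Count = 7 - 1 = 6

6


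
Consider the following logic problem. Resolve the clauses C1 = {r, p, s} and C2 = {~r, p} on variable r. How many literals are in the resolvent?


Remove r from C1 and ~r from C2.
C1 remainder: {p, s}
C2 remainder: {p}
Union (resolvent): {p, s}
Resolvent has 2 literal(s).

2


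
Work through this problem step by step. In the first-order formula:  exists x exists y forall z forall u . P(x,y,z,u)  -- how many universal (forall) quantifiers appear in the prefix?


Quantifier prefix: exists x exists y forall z forall u
Mark each quantifier type:
  E E U U
Universal count = 2, Existential count = 2
Asked for universal (forall) quantifiers: 2

2


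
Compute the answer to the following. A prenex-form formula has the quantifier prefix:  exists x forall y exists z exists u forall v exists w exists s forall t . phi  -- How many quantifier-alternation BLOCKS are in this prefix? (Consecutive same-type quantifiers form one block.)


Quantifier-type sequence: E A E E A E E A  (A=forall, E=exists)
Group into maximal same-type runs:
  Ex1 | Ax1 | Ex2 | Ax1 | Ex2 | Ax1
Number of blocks = 6

6


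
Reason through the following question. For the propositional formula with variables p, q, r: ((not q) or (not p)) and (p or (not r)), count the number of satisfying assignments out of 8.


Evaluate all 8 assignments for p, q, r:
p=0, q=0, r=0: 1
p=0, q=0, r=1: 0
p=0, q=1, r=0: 1
p=0, q=1, r=1: 0
p=1, q=0, r=0: 1
p=1, q=0, r=1: 1
p=1, q=1, r=0: 0
p=1, q=1, r=1: 0
Satisfying count = 4

4


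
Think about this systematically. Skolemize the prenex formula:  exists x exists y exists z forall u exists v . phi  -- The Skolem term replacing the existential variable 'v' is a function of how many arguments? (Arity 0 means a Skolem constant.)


Quantifier prefix: exists x exists y exists z forall u exists v
'v' is existentially quantified at position 5.
Universal variables preceding it: u
Skolem function arity = 1

1


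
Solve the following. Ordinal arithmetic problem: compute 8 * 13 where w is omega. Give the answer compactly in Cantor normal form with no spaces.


Compute 8 * 13.
Ordinal * is associative and left-distributive over +, but NOT commutative; for finite n>1, n*w = w but w*n stays w*n.
Both finite; ordinal * agrees with natural *: 8 * 13 = 104.
Result = 104

104


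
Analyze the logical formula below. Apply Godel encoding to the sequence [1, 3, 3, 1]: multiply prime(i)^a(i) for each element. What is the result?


Encode each element as an exponent of the corresponding prime:
  2^1 = 2
  3^3 = 27
  5^3 = 125
  7^1 = 7
Product = 2 * 27 * 125 * 7 = 47250

47250


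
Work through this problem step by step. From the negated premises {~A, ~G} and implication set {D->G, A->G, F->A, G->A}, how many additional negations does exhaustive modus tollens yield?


Initial negated facts: {~A, ~G}
Apply modus tollens to closure:
  ~G and D->G  =>  ~D
  ~A and F->A  =>  ~F
Final negated: {~A, ~D, ~F, ~G}
New negations: {~D, ~F}
Count = 2

2
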